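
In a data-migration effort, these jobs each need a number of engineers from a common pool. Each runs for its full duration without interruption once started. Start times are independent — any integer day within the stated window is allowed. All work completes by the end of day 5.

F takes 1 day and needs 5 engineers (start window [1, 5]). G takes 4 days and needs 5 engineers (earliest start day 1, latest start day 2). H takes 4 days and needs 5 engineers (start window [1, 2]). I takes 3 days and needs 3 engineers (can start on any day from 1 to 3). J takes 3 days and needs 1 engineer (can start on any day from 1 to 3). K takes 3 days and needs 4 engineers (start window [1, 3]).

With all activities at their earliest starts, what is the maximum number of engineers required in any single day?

Early-start schedule: F@1, G@1, H@1, I@1, J@1, K@1.
Load per day: day 1: 23, day 2: 18, day 3: 18, day 4: 10, day 5: 0.
Peak is 23.

23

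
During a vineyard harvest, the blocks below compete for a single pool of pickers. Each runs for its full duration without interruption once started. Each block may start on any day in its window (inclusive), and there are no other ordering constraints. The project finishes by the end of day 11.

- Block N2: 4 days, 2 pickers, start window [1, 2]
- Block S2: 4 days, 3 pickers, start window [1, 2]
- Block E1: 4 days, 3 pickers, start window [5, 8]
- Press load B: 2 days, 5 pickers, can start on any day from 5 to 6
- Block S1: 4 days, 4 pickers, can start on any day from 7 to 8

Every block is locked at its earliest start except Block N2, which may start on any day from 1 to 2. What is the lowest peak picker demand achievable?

8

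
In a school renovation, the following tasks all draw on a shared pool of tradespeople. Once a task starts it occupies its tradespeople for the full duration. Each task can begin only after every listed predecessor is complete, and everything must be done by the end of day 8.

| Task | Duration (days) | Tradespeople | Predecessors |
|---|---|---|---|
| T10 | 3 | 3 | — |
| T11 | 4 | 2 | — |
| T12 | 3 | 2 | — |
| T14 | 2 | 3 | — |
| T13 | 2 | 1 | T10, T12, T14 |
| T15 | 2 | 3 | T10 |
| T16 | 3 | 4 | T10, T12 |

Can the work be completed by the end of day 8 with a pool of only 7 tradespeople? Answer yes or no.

yes

Schedule T10@1, T11@1, T12@1, T14@4, T13@7, T15@5, T16@6: d1:7  d2:7  d3:7  d4:5  d5:6  d6:7  d7:5  d8:5 — peak 7 ≤ 7.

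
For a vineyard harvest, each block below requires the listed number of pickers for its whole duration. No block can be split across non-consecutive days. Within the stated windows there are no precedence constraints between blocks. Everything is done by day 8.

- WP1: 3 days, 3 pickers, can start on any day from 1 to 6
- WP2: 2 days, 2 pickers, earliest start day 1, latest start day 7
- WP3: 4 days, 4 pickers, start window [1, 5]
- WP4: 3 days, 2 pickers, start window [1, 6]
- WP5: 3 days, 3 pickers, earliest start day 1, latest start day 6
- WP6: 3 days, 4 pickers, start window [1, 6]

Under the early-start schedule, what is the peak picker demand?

Early-start schedule: WP1@1, WP2@1, WP3@1, WP4@1, WP5@1, WP6@1.
Load per day: day 1: 18, day 2: 18, day 3: 16, day 4: 4, day 5: 0, day 6: 0, day 7: 0, day 8: 0.
Peak is 18.

18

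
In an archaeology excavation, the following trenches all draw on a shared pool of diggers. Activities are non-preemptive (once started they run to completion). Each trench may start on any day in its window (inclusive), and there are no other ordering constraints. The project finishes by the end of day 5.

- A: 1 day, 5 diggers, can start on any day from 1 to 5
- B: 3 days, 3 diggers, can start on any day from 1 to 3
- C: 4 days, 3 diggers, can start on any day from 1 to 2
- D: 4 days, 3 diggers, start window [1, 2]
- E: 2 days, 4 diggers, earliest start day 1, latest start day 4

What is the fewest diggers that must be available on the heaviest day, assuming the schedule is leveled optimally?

10

Early-start (A@1, B@1, C@1, D@1, E@1) gives peak 18: d1:18  d2:13  d3:9  d4:6  d5:0.
Shift C→2, D→2, E→4.
Schedule A@1, B@1, C@2, D@2, E@4: d1:8  d2:9  d3:9  d4:10  d5:10 — peak 10.
Total digger-days = 46 over 5 days ⇒ peak ≥ ⌈46/5⌉ = 10, so 10 is optimal.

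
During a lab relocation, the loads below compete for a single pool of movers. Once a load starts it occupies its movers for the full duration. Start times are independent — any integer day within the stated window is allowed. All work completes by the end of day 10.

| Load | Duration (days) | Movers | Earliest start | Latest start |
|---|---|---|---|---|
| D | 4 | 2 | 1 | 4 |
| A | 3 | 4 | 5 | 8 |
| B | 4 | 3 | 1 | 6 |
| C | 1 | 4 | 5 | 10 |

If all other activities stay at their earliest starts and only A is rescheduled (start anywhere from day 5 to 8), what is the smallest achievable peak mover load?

5

A@5: d1:5  d2:5  d3:5  d4:5  d5:8  d6:4  d7:4  d8:0  d9:0  d10:0 → peak 8
A@6: d1:5  d2:5  d3:5  d4:5  d5:4  d6:4  d7:4  d8:4  d9:0  d10:0 → peak 5
A@7: d1:5  d2:5  d3:5  d4:5  d5:4  d6:0  d7:4  d8:4  d9:4  d10:0 → peak 5
A@8: d1:5  d2:5  d3:5  d4:5  d5:4  d6:0  d7:0  d8:4  d9:4  d10:4 → peak 5
Best is A@6, peak 5.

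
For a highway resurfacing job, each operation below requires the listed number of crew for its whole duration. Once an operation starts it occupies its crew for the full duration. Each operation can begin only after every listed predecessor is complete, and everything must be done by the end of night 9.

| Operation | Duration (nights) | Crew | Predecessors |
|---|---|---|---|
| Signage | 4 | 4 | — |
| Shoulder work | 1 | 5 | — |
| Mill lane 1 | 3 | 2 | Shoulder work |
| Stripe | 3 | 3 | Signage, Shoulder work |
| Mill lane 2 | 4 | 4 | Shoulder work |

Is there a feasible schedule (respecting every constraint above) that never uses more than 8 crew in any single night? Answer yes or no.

yes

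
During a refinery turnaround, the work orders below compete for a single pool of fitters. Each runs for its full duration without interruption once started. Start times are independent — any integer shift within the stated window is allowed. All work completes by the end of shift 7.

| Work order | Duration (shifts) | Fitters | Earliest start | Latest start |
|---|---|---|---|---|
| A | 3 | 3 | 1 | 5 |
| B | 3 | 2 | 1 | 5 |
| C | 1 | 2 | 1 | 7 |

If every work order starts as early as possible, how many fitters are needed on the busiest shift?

Early-start schedule: A@1, B@1, C@1.
Load per shift: shift 1: 7, shift 2: 5, shift 3: 5, shift 4: 0, shift 5: 0, shift 6: 0, shift 7: 0.
Peak is 7.

7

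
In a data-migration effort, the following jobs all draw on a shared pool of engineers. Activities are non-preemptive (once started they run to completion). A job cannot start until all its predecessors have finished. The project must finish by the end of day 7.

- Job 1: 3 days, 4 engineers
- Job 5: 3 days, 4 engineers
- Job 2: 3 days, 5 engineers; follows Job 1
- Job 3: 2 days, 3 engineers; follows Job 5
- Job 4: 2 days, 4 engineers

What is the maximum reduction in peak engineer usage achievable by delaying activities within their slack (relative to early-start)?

3

Early-start peak: d1:12  d2:12  d3:8  d4:8  d5:8  d6:5  d7:0 ⇒ 12.
Leveled (Job 1@1, Job 5@1, Job 2@4, Job 3@4, Job 4@6): d1:8  d2:8  d3:8  d4:8  d5:8  d6:9  d7:4 ⇒ 9.
Reduction 12 − 9 = 3.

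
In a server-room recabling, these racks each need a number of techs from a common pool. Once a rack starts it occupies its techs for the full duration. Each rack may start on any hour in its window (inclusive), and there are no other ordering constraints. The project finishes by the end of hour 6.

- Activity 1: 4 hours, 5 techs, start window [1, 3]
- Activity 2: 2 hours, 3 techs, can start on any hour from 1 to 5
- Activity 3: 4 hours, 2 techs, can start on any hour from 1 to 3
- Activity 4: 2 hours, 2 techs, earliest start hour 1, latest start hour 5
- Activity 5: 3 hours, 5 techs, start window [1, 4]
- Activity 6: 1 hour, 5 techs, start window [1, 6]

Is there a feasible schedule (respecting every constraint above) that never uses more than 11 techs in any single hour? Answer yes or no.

no

The minimum achievable peak is 12; 11 < 12, so no feasible schedule stays within the cap.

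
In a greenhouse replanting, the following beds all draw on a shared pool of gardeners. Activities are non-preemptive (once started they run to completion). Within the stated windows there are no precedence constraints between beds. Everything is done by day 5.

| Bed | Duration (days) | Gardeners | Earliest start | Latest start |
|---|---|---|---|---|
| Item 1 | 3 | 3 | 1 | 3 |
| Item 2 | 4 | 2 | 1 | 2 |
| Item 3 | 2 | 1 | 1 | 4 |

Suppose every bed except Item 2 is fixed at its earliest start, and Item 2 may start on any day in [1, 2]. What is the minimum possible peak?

Item 2@1: d1:6  d2:6  d3:5  d4:2  d5:0 → peak 6
Item 2@2: d1:4  d2:6  d3:5  d4:2  d5:2 → peak 6
Best is Item 2@1, peak 6.

6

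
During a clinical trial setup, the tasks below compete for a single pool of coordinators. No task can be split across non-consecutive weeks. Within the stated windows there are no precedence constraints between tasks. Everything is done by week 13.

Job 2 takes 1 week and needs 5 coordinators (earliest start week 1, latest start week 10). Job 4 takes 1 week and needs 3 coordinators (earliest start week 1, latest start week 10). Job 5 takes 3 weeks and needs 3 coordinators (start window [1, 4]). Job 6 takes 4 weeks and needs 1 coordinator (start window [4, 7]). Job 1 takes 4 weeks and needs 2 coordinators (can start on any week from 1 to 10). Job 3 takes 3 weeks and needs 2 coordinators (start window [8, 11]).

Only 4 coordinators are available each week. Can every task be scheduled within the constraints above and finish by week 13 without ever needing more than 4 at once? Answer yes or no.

no

The minimum achievable peak is 5; 4 < 5, so no feasible schedule stays within the cap.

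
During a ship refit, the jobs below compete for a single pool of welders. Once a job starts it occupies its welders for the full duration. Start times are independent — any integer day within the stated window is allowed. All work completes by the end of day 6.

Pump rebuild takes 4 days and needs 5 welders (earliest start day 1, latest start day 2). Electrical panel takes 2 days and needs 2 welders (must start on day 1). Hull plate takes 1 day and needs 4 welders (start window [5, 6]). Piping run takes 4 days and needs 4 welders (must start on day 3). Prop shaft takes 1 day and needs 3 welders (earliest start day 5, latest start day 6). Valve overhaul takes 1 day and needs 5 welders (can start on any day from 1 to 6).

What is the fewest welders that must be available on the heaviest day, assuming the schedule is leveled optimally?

Early-start (Pump rebuild@1, Electrical panel@1, Hull plate@5, Piping run@3, Prop shaft@5, Valve overhaul@1) gives peak 12: d1:12  d2:7  d3:9  d4:9  d5:11  d6:4.
Shift Valve overhaul→6.
Schedule Pump rebuild@1, Electrical panel@1, Hull plate@5, Piping run@3, Prop shaft@5, Valve overhaul@6: d1:7  d2:7  d3:9  d4:9  d5:11  d6:9 — peak 11.

11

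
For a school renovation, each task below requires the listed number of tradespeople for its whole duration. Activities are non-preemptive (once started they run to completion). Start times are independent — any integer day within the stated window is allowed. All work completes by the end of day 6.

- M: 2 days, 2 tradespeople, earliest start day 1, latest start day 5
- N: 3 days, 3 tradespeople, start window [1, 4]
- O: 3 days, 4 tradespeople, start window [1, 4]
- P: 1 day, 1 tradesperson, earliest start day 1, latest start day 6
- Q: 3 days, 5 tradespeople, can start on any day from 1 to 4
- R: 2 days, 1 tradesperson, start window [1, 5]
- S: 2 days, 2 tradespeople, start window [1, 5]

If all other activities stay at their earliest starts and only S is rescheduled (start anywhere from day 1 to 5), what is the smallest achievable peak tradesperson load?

S@1: d1:18  d2:17  d3:12  d4:0  d5:0  d6:0 → peak 18
S@2: d1:16  d2:17  d3:14  d4:0  d5:0  d6:0 → peak 17
S@3: d1:16  d2:15  d3:14  d4:2  d5:0  d6:0 → peak 16
S@4: d1:16  d2:15  d3:12  d4:2  d5:2  d6:0 → peak 16
S@5: d1:16  d2:15  d3:12  d4:0  d5:2  d6:2 → peak 16
Best is S@3, peak 16.

16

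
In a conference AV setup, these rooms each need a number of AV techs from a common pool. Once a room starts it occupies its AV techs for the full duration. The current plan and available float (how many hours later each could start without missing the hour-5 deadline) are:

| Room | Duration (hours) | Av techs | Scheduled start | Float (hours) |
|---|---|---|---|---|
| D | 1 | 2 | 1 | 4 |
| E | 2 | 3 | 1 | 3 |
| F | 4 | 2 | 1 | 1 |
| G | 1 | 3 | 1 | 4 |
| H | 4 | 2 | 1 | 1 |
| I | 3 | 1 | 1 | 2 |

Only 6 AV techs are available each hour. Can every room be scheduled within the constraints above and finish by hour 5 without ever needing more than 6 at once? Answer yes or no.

no

The minimum achievable peak is 7; 6 < 7, so no feasible schedule stays within the cap.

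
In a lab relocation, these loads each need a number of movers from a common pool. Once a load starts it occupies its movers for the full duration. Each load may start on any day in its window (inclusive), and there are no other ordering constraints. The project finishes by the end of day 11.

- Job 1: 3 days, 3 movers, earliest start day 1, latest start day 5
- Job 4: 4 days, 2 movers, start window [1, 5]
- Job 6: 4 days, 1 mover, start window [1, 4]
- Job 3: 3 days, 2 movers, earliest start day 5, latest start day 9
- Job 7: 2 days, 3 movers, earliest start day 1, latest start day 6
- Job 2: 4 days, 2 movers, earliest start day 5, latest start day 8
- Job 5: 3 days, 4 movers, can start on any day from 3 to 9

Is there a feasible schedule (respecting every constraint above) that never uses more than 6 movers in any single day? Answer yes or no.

yes

Schedule Job 1@1, Job 4@1, Job 6@1, Job 3@5, Job 7@4, Job 2@6, Job 5@8: d1:6  d2:6  d3:6  d4:6  d5:5  d6:4  d7:4  d8:6  d9:6  d10:4  d11:0 — peak 6 ≤ 6.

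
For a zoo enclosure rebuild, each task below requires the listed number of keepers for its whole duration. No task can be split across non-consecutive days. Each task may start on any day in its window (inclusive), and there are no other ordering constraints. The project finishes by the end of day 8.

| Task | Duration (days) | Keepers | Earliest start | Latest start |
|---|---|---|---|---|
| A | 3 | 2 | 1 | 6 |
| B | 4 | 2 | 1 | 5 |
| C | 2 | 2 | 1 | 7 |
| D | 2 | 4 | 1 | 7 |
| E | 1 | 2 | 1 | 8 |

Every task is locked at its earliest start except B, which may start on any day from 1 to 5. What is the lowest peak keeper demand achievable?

10

B@1: d1:12  d2:10  d3:4  d4:2  d5:0  d6:0  d7:0  d8:0 → peak 12
B@2: d1:10  d2:10  d3:4  d4:2  d5:2  d6:0  d7:0  d8:0 → peak 10
B@3: d1:10  d2:8  d3:4  d4:2  d5:2  d6:2  d7:0  d8:0 → peak 10
B@4: d1:10  d2:8  d3:2  d4:2  d5:2  d6:2  d7:2  d8:0 → peak 10
B@5: d1:10  d2:8  d3:2  d4:0  d5:2  d6:2  d7:2  d8:2 → peak 10
Best is B@2, peak 10.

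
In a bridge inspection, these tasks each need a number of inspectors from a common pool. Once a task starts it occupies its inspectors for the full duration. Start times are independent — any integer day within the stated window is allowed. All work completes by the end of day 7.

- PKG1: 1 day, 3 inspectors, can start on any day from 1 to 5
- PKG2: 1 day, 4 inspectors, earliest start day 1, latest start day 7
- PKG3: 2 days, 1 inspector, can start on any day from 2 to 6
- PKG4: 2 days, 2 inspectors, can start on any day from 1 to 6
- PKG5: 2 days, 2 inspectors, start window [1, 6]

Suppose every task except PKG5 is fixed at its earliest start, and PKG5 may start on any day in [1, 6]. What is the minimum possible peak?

9

PKG5@1: d1:11  d2:5  d3:1  d4:0  d5:0  d6:0  d7:0 → peak 11
PKG5@2: d1:9  d2:5  d3:3  d4:0  d5:0  d6:0  d7:0 → peak 9
PKG5@3: d1:9  d2:3  d3:3  d4:2  d5:0  d6:0  d7:0 → peak 9
PKG5@4: d1:9  d2:3  d3:1  d4:2  d5:2  d6:0  d7:0 → peak 9
PKG5@5: d1:9  d2:3  d3:1  d4:0  d5:2  d6:2  d7:0 → peak 9
PKG5@6: d1:9  d2:3  d3:1  d4:0  d5:0  d6:2  d7:2 → peak 9
Best is PKG5@2, peak 9.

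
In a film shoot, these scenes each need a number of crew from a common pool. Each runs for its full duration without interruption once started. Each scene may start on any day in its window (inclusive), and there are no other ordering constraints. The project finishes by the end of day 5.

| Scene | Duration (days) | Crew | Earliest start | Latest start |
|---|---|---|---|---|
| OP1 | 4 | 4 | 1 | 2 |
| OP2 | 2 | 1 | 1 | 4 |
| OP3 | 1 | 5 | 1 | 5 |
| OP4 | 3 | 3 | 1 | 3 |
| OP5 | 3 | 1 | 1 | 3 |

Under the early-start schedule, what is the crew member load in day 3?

At early start, day 3 has: OP1, OP4, OP5.
Demand: 4 + 3 + 1 = 8.

8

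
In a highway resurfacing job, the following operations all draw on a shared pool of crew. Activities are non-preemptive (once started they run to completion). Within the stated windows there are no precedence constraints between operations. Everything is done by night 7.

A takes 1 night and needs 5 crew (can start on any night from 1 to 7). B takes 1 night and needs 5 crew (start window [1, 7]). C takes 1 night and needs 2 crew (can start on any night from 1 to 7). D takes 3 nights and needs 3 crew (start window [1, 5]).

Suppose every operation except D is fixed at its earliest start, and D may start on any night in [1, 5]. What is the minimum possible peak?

D@1: n1:15  n2:3  n3:3  n4:0  n5:0  n6:0  n7:0 → peak 15
D@2: n1:12  n2:3  n3:3  n4:3  n5:0  n6:0  n7:0 → peak 12
D@3: n1:12  n2:0  n3:3  n4:3  n5:3  n6:0  n7:0 → peak 12
D@4: n1:12  n2:0  n3:0  n4:3  n5:3  n6:3  n7:0 → peak 12
D@5: n1:12  n2:0  n3:0  n4:0  n5:3  n6:3  n7:3 → peak 12
Best is D@2, peak 12.

12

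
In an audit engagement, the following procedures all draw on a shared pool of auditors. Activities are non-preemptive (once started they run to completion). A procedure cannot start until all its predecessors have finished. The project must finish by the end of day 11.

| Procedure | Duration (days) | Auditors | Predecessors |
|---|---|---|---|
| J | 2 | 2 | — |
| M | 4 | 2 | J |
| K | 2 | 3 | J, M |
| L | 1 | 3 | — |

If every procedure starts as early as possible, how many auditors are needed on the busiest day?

5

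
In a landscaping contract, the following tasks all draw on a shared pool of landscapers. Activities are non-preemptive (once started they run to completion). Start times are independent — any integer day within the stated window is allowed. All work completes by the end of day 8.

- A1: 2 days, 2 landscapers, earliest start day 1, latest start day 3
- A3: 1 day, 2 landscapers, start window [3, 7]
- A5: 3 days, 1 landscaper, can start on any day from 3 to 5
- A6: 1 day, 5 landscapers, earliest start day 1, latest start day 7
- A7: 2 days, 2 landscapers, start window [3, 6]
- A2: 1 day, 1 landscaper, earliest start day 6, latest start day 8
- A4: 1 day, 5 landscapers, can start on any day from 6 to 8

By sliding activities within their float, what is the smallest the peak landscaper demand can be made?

5

Early-start (A1@1, A3@3, A5@3, A6@1, A7@3, A2@6, A4@6) gives peak 7: d1:7  d2:2  d3:5  d4:3  d5:1  d6:6  d7:0  d8:0.
Shift A6→6, A2→7, A4→8.
Schedule A1@1, A3@3, A5@3, A6@6, A7@3, A2@7, A4@8: d1:2  d2:2  d3:5  d4:3  d5:1  d6:5  d7:1  d8:5 — peak 5.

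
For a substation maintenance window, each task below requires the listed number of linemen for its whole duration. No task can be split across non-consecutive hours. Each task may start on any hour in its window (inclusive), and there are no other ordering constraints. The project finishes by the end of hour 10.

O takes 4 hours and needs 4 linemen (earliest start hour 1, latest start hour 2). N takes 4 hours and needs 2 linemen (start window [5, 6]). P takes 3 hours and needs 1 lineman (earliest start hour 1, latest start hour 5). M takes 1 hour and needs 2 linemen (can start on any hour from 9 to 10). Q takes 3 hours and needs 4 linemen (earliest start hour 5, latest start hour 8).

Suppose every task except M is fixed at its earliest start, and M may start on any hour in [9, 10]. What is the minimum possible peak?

6

M@9: h1:5  h2:5  h3:5  h4:4  h5:6  h6:6  h7:6  h8:2  h9:2  h10:0 → peak 6
M@10: h1:5  h2:5  h3:5  h4:4  h5:6  h6:6  h7:6  h8:2  h9:0  h10:2 → peak 6
Best is M@9, peak 6.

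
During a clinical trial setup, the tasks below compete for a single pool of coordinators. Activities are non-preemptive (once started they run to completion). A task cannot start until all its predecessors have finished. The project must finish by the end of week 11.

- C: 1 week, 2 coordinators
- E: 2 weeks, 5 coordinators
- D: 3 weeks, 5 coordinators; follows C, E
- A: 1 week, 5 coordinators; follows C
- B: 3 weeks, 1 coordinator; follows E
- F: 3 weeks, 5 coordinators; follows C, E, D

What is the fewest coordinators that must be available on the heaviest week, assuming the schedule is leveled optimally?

Early-start (C@1, E@1, D@3, A@2, B@3, F@6) gives peak 10: w1:7  w2:10  w3:6  w4:6  w5:6  w6:5  w7:5  w8:5  w9:0  w10:0  w11:0.
Shift E→2, D→4, A→7, B→4, F→8.
Schedule C@1, E@2, D@4, A@7, B@4, F@8: w1:2  w2:5  w3:5  w4:6  w5:6  w6:6  w7:5  w8:5  w9:5  w10:5  w11:0 — peak 6.

6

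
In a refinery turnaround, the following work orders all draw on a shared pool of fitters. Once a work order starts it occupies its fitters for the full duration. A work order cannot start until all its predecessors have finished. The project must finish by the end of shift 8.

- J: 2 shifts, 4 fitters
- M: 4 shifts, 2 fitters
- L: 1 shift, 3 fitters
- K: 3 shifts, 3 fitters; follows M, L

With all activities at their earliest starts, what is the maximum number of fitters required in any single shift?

9

Early-start schedule: J@1, M@1, L@1, K@5.
Load per shift: shift 1: 9, shift 2: 6, shift 3: 2, shift 4: 2, shift 5: 3, shift 6: 3, shift 7: 3, shift 8: 0.
Peak is 9.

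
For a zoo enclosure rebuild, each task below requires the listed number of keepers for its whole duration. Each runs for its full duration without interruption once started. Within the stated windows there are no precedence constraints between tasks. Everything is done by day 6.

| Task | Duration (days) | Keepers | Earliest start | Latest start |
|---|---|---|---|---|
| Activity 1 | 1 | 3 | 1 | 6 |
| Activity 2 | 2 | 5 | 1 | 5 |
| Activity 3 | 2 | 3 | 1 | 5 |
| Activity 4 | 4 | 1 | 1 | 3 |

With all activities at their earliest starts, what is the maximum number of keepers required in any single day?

12

Early-start schedule: Activity 1@1, Activity 2@1, Activity 3@1, Activity 4@1.
Load per day: day 1: 12, day 2: 9, day 3: 1, day 4: 1, day 5: 0, day 6: 0.
Peak is 12.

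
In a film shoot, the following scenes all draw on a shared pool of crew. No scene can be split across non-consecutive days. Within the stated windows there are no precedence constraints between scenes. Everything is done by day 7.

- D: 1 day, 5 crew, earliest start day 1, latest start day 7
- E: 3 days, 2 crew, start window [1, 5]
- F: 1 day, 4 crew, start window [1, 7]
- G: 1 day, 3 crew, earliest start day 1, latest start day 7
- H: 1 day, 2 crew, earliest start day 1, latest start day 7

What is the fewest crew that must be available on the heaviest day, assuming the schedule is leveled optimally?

Early-start (D@1, E@1, F@1, G@1, H@1) gives peak 16: d1:16  d2:2  d3:2  d4:0  d5:0  d6:0  d7:0.
Shift E→2, F→5, G→2, H→3.
Schedule D@1, E@2, F@5, G@2, H@3: d1:5  d2:5  d3:4  d4:2  d5:4  d6:0  d7:0 — peak 5.

5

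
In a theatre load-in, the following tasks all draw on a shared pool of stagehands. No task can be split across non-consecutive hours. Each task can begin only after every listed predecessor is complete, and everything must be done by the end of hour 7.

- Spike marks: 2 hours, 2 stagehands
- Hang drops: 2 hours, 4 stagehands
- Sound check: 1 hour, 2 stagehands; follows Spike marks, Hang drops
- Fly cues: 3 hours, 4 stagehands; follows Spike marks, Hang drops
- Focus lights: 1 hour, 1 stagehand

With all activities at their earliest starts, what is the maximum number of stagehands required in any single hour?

7

Early-start schedule: Spike marks@1, Hang drops@1, Sound check@3, Fly cues@3, Focus lights@1.
Load per hour: hour 1: 7, hour 2: 6, hour 3: 6, hour 4: 4, hour 5: 4, hour 6: 0, hour 7: 0.
Peak is 7.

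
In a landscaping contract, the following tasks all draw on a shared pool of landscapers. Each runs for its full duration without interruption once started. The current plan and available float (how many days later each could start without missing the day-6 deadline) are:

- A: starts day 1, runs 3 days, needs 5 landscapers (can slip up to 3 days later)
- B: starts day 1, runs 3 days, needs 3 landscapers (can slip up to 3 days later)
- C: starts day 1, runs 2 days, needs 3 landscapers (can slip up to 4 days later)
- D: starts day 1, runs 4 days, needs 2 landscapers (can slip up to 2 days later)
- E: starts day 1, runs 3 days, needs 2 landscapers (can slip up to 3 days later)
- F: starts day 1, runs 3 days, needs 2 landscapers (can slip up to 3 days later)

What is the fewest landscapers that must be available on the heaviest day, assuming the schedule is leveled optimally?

Early-start (A@1, B@1, C@1, D@1, E@1, F@1) gives peak 17: d1:17  d2:17  d3:14  d4:2  d5:0  d6:0.
Shift B→4, D→3, E→3, F→4.
Schedule A@1, B@4, C@1, D@3, E@3, F@4: d1:8  d2:8  d3:9  d4:9  d5:9  d6:7 — peak 9.
Total landscaper-days = 50 over 6 days ⇒ peak ≥ ⌈50/6⌉ = 9, so 9 is optimal.

9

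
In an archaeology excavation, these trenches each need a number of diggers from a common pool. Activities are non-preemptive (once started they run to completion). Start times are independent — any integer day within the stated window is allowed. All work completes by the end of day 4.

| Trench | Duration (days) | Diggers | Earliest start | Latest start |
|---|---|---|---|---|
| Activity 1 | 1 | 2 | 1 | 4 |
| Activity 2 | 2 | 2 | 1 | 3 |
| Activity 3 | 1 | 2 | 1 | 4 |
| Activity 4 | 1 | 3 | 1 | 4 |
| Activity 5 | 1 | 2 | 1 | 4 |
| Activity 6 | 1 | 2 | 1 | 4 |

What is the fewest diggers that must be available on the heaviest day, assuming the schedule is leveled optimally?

4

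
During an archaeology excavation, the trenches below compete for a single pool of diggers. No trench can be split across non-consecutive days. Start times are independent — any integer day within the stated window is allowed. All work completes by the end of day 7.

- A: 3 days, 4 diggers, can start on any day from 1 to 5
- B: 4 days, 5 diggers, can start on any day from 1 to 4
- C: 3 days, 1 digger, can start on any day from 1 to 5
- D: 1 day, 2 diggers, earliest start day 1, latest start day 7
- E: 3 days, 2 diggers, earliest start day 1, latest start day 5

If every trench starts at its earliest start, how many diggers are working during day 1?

At early start, day 1 has: A, B, C, D, E.
Demand: 4 + 5 + 1 + 2 + 2 = 14.

14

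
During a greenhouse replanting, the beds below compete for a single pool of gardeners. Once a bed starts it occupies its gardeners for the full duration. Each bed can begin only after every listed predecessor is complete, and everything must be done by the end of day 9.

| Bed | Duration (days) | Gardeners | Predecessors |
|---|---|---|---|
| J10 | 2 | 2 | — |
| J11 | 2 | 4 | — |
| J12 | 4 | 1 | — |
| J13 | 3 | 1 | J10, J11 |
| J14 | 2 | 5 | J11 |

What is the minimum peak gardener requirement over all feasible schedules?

5

Early-start (J10@1, J11@1, J12@1, J13@3, J14@3) gives peak 7: d1:7  d2:7  d3:7  d4:7  d5:1  d6:0  d7:0  d8:0  d9:0.
Shift J11→3, J13→5, J14→8.
Schedule J10@1, J11@3, J12@1, J13@5, J14@8: d1:3  d2:3  d3:5  d4:5  d5:1  d6:1  d7:1  d8:5  d9:5 — peak 5.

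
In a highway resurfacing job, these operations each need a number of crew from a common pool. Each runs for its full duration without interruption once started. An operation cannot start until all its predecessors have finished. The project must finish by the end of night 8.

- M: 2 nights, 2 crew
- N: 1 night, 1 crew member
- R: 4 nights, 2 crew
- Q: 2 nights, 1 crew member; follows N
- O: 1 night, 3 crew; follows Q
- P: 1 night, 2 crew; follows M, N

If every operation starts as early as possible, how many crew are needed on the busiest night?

5

Early-start schedule: M@1, N@1, R@1, Q@2, O@4, P@3.
Load per night: night 1: 5, night 2: 5, night 3: 5, night 4: 5, night 5: 0, night 6: 0, night 7: 0, night 8: 0.
Peak is 5.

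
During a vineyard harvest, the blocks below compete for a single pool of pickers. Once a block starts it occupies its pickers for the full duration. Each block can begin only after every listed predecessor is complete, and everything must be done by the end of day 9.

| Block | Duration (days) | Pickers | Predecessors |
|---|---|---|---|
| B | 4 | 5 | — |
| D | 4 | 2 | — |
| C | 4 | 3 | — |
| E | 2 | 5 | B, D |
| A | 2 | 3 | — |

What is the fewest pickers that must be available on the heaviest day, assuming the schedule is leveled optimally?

Early-start (B@1, D@1, C@1, E@5, A@1) gives peak 13: d1:13  d2:13  d3:10  d4:10  d5:5  d6:5  d7:0  d8:0  d9:0.
Shift C→5, A→7.
Schedule B@1, D@1, C@5, E@5, A@7: d1:7  d2:7  d3:7  d4:7  d5:8  d6:8  d7:6  d8:6  d9:0 — peak 8.

8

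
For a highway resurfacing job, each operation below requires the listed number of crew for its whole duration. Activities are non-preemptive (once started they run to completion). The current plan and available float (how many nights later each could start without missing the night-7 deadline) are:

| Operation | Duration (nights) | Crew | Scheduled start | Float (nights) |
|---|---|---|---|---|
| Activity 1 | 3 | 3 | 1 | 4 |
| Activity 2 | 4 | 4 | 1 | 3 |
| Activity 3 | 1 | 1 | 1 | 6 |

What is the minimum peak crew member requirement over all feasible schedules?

4

Early-start (Activity 1@1, Activity 2@1, Activity 3@1) gives peak 8: n1:8  n2:7  n3:7  n4:4  n5:0  n6:0  n7:0.
Shift Activity 2→4.
Schedule Activity 1@1, Activity 2@4, Activity 3@1: n1:4  n2:3  n3:3  n4:4  n5:4  n6:4  n7:4 — peak 4.
Total crew member-nights = 26 over 7 nights ⇒ peak ≥ ⌈26/7⌉ = 4, so 4 is optimal.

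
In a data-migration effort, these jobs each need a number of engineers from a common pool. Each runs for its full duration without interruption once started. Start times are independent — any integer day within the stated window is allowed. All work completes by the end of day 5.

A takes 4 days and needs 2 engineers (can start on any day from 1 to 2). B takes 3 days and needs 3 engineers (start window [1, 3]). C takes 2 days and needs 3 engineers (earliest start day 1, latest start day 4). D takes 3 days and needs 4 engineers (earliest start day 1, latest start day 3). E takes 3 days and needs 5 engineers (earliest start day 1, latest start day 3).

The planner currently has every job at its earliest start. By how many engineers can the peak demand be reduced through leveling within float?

Early-start peak: d1:17  d2:17  d3:14  d4:2  d5:0 ⇒ 17.
Leveled (A@1, B@1, C@1, D@1, E@3): d1:12  d2:12  d3:14  d4:7  d5:5 ⇒ 14.
Reduction 17 − 14 = 3.

3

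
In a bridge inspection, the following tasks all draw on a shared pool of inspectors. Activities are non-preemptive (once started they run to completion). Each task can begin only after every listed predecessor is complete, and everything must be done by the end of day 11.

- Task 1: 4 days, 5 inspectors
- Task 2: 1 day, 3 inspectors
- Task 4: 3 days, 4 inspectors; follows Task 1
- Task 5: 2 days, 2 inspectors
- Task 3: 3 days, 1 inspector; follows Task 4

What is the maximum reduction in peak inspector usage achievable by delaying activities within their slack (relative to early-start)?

5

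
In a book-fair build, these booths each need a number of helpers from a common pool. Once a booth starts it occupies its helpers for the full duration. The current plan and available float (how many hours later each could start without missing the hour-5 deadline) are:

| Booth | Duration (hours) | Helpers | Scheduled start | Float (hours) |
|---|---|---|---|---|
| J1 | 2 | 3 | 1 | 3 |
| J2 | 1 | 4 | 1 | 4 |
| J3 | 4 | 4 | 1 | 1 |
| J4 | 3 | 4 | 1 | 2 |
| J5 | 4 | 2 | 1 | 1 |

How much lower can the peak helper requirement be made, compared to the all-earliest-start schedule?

7

Early-start peak: h1:17  h2:13  h3:10  h4:6  h5:0 ⇒ 17.
Leveled (J1@1, J2@1, J3@2, J4@3, J5@1): h1:9  h2:9  h3:10  h4:10  h5:8 ⇒ 10.
Reduction 17 − 10 = 7.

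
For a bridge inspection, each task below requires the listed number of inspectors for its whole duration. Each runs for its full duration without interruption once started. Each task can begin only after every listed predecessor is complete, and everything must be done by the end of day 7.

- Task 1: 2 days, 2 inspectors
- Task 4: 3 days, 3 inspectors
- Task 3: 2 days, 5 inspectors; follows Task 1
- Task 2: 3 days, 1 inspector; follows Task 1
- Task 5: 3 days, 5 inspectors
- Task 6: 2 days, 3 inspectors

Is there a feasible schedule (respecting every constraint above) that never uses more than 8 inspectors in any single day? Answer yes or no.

Schedule Task 1@1, Task 4@1, Task 3@3, Task 2@4, Task 5@5, Task 6@1: d1:8  d2:8  d3:8  d4:6  d5:6  d6:6  d7:5 — peak 8 ≤ 8.

yes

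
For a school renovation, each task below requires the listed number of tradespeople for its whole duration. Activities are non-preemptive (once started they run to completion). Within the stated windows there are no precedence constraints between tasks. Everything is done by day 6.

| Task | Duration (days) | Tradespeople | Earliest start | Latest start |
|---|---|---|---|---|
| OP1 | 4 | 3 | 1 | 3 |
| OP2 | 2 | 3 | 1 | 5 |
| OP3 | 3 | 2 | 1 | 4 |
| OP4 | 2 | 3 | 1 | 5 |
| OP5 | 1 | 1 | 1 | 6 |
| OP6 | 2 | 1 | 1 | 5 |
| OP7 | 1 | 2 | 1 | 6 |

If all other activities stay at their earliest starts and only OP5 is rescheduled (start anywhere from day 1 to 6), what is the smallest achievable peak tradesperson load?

14

OP5@1: d1:15  d2:12  d3:5  d4:3  d5:0  d6:0 → peak 15
OP5@2: d1:14  d2:13  d3:5  d4:3  d5:0  d6:0 → peak 14
OP5@3: d1:14  d2:12  d3:6  d4:3  d5:0  d6:0 → peak 14
OP5@4: d1:14  d2:12  d3:5  d4:4  d5:0  d6:0 → peak 14
OP5@5: d1:14  d2:12  d3:5  d4:3  d5:1  d6:0 → peak 14
OP5@6: d1:14  d2:12  d3:5  d4:3  d5:0  d6:1 → peak 14
Best is OP5@2, peak 14.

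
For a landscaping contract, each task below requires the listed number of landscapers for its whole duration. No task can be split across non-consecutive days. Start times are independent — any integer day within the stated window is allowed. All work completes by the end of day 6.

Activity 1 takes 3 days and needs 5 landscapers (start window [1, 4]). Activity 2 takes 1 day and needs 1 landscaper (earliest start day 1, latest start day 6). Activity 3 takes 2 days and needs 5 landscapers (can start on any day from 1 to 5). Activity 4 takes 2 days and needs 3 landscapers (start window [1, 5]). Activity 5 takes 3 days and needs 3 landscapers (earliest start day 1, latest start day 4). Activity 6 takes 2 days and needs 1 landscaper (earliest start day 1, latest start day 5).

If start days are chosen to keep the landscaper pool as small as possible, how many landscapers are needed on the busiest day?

Early-start (Activity 1@1, Activity 2@1, Activity 3@1, Activity 4@1, Activity 5@1, Activity 6@1) gives peak 18: d1:18  d2:17  d3:8  d4:0  d5:0  d6:0.
Shift Activity 3→5, Activity 4→3, Activity 5→4.
Schedule Activity 1@1, Activity 2@1, Activity 3@5, Activity 4@3, Activity 5@4, Activity 6@1: d1:7  d2:6  d3:8  d4:6  d5:8  d6:8 — peak 8.
Total landscaper-days = 43 over 6 days ⇒ peak ≥ ⌈43/6⌉ = 8, so 8 is optimal.

8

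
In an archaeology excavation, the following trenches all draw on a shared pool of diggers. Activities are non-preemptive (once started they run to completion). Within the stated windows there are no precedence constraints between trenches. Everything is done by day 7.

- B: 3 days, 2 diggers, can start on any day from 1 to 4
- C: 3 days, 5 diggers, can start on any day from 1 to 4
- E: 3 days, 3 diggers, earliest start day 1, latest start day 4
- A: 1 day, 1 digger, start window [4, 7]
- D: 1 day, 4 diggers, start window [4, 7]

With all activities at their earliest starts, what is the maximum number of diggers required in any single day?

10

Early-start schedule: B@1, C@1, E@1, A@4, D@4.
Load per day: day 1: 10, day 2: 10, day 3: 10, day 4: 5, day 5: 0, day 6: 0, day 7: 0.
Peak is 10.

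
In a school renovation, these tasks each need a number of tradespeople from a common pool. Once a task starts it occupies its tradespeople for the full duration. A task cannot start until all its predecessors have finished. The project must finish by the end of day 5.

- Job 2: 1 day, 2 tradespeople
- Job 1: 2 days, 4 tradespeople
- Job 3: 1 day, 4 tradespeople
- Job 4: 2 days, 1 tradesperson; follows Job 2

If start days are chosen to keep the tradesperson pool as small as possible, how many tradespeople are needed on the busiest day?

Early-start (Job 2@1, Job 1@1, Job 3@1, Job 4@2) gives peak 10: d1:10  d2:5  d3:1  d4:0  d5:0.
Shift Job 1→2, Job 3→4.
Schedule Job 2@1, Job 1@2, Job 3@4, Job 4@2: d1:2  d2:5  d3:5  d4:4  d5:0 — peak 5.

5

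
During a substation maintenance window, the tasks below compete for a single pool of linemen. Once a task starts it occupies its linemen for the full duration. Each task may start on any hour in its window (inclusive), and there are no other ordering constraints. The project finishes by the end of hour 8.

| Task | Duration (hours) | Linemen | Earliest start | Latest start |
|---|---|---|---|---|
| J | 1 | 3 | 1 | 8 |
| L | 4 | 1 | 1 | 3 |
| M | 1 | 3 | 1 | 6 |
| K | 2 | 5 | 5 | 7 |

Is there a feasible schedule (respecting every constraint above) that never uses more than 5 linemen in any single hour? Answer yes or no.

Schedule J@1, L@1, M@2, K@5: h1:4  h2:4  h3:1  h4:1  h5:5  h6:5  h7:0  h8:0 — peak 5 ≤ 5.

yes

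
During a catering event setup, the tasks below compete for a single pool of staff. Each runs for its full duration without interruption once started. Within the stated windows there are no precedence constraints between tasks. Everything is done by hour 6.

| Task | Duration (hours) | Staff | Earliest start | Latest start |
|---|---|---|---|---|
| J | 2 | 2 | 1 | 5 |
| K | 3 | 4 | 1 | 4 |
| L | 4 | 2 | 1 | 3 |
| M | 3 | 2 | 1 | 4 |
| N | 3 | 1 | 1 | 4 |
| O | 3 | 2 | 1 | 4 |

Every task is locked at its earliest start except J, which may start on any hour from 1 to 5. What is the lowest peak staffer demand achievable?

11

J@1: h1:13  h2:13  h3:11  h4:2  h5:0  h6:0 → peak 13
J@2: h1:11  h2:13  h3:13  h4:2  h5:0  h6:0 → peak 13
J@3: h1:11  h2:11  h3:13  h4:4  h5:0  h6:0 → peak 13
J@4: h1:11  h2:11  h3:11  h4:4  h5:2  h6:0 → peak 11
J@5: h1:11  h2:11  h3:11  h4:2  h5:2  h6:2 → peak 11
Best is J@4, peak 11.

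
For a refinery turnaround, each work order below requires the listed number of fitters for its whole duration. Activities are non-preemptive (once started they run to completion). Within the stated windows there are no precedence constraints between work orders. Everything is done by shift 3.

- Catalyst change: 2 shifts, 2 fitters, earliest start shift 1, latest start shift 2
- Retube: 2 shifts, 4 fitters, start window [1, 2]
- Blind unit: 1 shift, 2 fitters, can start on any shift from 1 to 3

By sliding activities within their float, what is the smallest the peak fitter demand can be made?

6

Early-start (Catalyst change@1, Retube@1, Blind unit@1) gives peak 8: s1:8  s2:6  s3:0.
Shift Blind unit→3.
Schedule Catalyst change@1, Retube@1, Blind unit@3: s1:6  s2:6  s3:2 — peak 6.
No arrangement of the 12 feasible schedules does better.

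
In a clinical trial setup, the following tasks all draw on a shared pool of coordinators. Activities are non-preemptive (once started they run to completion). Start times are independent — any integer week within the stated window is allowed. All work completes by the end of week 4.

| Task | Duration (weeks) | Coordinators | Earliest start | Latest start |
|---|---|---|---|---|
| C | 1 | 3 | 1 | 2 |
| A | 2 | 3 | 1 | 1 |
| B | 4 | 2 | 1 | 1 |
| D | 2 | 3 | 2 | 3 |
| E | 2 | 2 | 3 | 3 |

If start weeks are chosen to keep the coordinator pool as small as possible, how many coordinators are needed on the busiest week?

8

Schedule C@1, A@1, B@1, D@2, E@3: w1:8  w2:8  w3:7  w4:4 — peak 8.
No arrangement of the 4 feasible schedules does better.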